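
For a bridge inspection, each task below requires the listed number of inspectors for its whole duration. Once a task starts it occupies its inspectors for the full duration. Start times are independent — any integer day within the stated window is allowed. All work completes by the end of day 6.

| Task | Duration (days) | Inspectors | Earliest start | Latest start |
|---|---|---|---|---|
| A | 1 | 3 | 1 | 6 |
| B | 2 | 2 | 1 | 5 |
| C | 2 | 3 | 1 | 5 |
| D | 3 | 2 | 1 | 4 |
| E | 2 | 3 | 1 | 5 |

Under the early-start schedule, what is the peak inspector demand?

Early-start schedule: A@1, B@1, C@1, D@1, E@1.
Load per day: day 1: 13, day 2: 10, day 3: 2, day 4: 0, day 5: 0, day 6: 0.
Peak is 13.

13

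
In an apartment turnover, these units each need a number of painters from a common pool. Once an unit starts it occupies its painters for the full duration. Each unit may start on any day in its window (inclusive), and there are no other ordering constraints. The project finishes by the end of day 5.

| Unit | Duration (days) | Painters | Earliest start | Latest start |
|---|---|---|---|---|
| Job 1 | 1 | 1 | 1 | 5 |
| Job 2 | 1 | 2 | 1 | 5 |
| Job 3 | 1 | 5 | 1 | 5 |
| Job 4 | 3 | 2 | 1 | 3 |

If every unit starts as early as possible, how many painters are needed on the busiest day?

10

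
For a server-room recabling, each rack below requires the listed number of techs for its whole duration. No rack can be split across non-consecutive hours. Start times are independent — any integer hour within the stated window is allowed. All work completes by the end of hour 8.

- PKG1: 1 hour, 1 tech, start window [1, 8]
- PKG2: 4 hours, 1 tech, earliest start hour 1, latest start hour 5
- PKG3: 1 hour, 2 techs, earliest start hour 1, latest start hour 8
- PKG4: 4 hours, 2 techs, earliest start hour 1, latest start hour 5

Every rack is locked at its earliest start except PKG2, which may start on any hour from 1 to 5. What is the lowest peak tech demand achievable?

PKG2@1: h1:6  h2:3  h3:3  h4:3  h5:0  h6:0  h7:0  h8:0 → peak 6
PKG2@2: h1:5  h2:3  h3:3  h4:3  h5:1  h6:0  h7:0  h8:0 → peak 5
PKG2@3: h1:5  h2:2  h3:3  h4:3  h5:1  h6:1  h7:0  h8:0 → peak 5
PKG2@4: h1:5  h2:2  h3:2  h4:3  h5:1  h6:1  h7:1  h8:0 → peak 5
PKG2@5: h1:5  h2:2  h3:2  h4:2  h5:1  h6:1  h7:1  h8:1 → peak 5
Best is PKG2@2, peak 5.

5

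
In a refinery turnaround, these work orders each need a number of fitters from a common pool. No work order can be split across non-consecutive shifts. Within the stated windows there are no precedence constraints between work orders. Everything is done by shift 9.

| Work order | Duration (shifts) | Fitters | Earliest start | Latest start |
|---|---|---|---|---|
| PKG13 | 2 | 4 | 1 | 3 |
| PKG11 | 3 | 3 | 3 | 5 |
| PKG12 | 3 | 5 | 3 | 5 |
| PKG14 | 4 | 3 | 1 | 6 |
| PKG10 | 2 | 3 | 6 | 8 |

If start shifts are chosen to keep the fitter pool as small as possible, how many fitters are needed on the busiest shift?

Early-start (PKG13@1, PKG11@3, PKG12@3, PKG14@1, PKG10@6) gives peak 11: s1:7  s2:7  s3:11  s4:11  s5:8  s6:3  s7:3  s8:0  s9:0.
Shift PKG14→6.
Schedule PKG13@1, PKG11@3, PKG12@3, PKG14@6, PKG10@6: s1:4  s2:4  s3:8  s4:8  s5:8  s6:6  s7:6  s8:3  s9:3 — peak 8.

8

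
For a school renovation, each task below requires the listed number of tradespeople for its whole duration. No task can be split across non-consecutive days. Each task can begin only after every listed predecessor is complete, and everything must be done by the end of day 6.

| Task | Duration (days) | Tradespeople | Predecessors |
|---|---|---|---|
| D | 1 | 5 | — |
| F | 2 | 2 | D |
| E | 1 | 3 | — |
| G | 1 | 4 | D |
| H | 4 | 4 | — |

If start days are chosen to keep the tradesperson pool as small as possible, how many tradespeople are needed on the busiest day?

Early-start (D@1, F@2, E@1, G@2, H@1) gives peak 12: d1:12  d2:10  d3:6  d4:4  d5:0  d6:0.
Shift E→4, H→3.
Schedule D@1, F@2, E@4, G@2, H@3: d1:5  d2:6  d3:6  d4:7  d5:4  d6:4 — peak 7.

7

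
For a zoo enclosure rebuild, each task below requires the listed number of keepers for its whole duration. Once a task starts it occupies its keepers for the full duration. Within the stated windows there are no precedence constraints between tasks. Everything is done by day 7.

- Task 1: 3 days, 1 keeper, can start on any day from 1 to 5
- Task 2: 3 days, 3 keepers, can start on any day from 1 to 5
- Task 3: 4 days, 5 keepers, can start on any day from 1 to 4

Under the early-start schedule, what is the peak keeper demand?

9

Early-start schedule: Task 1@1, Task 2@1, Task 3@1.
Load per day: day 1: 9, day 2: 9, day 3: 9, day 4: 5, day 5: 0, day 6: 0, day 7: 0.
Peak is 9.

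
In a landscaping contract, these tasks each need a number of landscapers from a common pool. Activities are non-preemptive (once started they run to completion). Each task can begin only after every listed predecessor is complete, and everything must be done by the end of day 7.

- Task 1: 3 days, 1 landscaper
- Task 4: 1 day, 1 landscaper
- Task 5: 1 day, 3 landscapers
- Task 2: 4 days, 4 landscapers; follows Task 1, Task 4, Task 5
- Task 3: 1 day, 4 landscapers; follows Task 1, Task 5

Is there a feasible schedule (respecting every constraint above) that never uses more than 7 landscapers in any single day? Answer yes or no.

no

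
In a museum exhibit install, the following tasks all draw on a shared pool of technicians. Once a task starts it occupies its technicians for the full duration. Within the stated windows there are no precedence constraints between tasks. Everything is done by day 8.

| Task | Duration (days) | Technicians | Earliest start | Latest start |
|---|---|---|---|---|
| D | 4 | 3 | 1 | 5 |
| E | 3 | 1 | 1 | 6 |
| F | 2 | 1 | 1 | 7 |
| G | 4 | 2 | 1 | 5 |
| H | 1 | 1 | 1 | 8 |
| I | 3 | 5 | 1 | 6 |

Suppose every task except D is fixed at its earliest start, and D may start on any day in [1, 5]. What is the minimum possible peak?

D@1: d1:13  d2:12  d3:11  d4:5  d5:0  d6:0  d7:0  d8:0 → peak 13
D@2: d1:10  d2:12  d3:11  d4:5  d5:3  d6:0  d7:0  d8:0 → peak 12
D@3: d1:10  d2:9  d3:11  d4:5  d5:3  d6:3  d7:0  d8:0 → peak 11
D@4: d1:10  d2:9  d3:8  d4:5  d5:3  d6:3  d7:3  d8:0 → peak 10
D@5: d1:10  d2:9  d3:8  d4:2  d5:3  d6:3  d7:3  d8:3 → peak 10
Best is D@4, peak 10.

10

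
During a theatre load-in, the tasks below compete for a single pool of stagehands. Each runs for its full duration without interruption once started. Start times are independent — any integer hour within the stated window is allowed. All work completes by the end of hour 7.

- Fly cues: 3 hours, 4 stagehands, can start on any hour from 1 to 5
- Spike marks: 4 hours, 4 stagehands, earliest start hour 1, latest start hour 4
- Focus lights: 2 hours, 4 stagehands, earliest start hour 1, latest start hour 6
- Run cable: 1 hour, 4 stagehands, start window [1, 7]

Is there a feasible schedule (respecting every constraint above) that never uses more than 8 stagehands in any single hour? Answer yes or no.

Schedule Fly cues@1, Spike marks@1, Focus lights@4, Run cable@5: h1:8  h2:8  h3:8  h4:8  h5:8  h6:0  h7:0 — peak 8 ≤ 8.

yes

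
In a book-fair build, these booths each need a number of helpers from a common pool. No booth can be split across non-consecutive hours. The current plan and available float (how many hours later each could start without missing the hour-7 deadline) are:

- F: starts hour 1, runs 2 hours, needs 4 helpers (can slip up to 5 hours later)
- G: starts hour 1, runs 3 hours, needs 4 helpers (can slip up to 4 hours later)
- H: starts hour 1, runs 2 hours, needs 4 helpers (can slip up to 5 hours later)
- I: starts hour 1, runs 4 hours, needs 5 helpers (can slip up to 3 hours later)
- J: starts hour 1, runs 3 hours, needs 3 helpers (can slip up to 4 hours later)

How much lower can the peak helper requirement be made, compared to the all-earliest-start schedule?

11

Early-start peak: h1:20  h2:20  h3:12  h4:5  h5:0  h6:0  h7:0 ⇒ 20.
Leveled (F@1, G@1, H@3, I@4, J@5): h1:8  h2:8  h3:8  h4:9  h5:8  h6:8  h7:8 ⇒ 9.
Reduction 20 − 9 = 11.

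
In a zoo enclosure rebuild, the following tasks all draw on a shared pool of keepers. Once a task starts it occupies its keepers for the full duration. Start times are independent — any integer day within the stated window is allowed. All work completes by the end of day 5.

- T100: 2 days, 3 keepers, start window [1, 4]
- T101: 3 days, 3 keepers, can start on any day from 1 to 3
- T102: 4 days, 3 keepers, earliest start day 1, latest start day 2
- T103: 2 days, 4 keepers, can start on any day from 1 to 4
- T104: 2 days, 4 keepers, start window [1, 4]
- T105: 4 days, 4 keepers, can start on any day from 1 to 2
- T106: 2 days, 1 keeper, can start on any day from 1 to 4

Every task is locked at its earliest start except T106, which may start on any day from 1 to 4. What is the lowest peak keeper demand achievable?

21

T106@1: d1:22  d2:22  d3:10  d4:7  d5:0 → peak 22
T106@2: d1:21  d2:22  d3:11  d4:7  d5:0 → peak 22
T106@3: d1:21  d2:21  d3:11  d4:8  d5:0 → peak 21
T106@4: d1:21  d2:21  d3:10  d4:8  d5:1 → peak 21
Best is T106@3, peak 21.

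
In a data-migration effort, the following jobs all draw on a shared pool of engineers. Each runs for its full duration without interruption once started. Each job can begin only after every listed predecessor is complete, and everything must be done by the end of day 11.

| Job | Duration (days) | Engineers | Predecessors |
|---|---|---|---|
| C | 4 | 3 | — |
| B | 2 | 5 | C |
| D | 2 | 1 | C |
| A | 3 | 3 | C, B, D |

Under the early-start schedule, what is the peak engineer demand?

Early-start schedule: C@1, B@5, D@5, A@7.
Load per day: day 1: 3, day 2: 3, day 3: 3, day 4: 3, day 5: 6, day 6: 6, day 7: 3, day 8: 3, day 9: 3, day 10: 0, day 11: 0.
Peak is 6.

6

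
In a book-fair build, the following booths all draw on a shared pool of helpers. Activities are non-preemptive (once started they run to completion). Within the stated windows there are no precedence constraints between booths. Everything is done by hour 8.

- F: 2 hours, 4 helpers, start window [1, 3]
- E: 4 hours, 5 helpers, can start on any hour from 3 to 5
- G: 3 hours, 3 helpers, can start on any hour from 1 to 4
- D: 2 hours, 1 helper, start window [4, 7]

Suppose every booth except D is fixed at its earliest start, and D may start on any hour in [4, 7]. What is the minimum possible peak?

D@4: h1:7  h2:7  h3:8  h4:6  h5:6  h6:5  h7:0  h8:0 → peak 8
D@5: h1:7  h2:7  h3:8  h4:5  h5:6  h6:6  h7:0  h8:0 → peak 8
D@6: h1:7  h2:7  h3:8  h4:5  h5:5  h6:6  h7:1  h8:0 → peak 8
D@7: h1:7  h2:7  h3:8  h4:5  h5:5  h6:5  h7:1  h8:1 → peak 8
Best is D@4, peak 8.

8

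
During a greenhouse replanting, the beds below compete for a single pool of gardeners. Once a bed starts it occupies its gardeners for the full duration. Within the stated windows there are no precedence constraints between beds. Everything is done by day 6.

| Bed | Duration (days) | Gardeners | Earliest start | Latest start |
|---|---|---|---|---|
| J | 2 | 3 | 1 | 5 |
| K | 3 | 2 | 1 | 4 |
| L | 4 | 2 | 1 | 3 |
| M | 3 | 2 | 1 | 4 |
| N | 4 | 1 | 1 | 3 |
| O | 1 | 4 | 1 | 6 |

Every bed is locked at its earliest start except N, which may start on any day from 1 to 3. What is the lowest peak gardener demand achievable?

13

N@1: d1:14  d2:10  d3:7  d4:3  d5:0  d6:0 → peak 14
N@2: d1:13  d2:10  d3:7  d4:3  d5:1  d6:0 → peak 13
N@3: d1:13  d2:9  d3:7  d4:3  d5:1  d6:1 → peak 13
Best is N@2, peak 13.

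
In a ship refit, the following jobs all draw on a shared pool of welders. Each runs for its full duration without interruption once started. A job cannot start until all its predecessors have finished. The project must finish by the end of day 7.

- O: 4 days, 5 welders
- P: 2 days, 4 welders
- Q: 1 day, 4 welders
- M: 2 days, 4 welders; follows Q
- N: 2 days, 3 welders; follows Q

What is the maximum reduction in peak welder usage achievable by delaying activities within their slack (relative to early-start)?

Early-start peak: d1:13  d2:16  d3:12  d4:5  d5:0  d6:0  d7:0 ⇒ 16.
Leveled (O@2, P@6, Q@1, M@6, N@2): d1:4  d2:8  d3:8  d4:5  d5:5  d6:8  d7:8 ⇒ 8.
Reduction 16 − 8 = 8.

8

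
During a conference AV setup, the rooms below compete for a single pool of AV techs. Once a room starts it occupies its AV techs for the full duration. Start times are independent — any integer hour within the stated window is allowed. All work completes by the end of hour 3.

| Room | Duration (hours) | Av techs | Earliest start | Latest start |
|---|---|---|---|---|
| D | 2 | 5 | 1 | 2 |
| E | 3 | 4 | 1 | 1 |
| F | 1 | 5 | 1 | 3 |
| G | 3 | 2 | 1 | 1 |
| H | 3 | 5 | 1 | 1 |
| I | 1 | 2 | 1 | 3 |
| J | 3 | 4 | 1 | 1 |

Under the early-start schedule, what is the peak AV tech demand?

Early-start schedule: D@1, E@1, F@1, G@1, H@1, I@1, J@1.
Load per hour: hour 1: 27, hour 2: 20, hour 3: 15.
Peak is 27.

27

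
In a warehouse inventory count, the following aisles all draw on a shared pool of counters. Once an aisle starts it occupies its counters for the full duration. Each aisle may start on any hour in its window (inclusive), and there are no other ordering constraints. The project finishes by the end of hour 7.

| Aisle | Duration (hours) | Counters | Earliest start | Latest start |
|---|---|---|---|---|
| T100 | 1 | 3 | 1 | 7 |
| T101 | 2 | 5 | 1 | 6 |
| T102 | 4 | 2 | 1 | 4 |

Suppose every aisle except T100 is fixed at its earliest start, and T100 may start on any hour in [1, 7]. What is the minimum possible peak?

7

T100@1: h1:10  h2:7  h3:2  h4:2  h5:0  h6:0  h7:0 → peak 10
T100@2: h1:7  h2:10  h3:2  h4:2  h5:0  h6:0  h7:0 → peak 10
T100@3: h1:7  h2:7  h3:5  h4:2  h5:0  h6:0  h7:0 → peak 7
T100@4: h1:7  h2:7  h3:2  h4:5  h5:0  h6:0  h7:0 → peak 7
T100@5: h1:7  h2:7  h3:2  h4:2  h5:3  h6:0  h7:0 → peak 7
T100@6: h1:7  h2:7  h3:2  h4:2  h5:0  h6:3  h7:0 → peak 7
T100@7: h1:7  h2:7  h3:2  h4:2  h5:0  h6:0  h7:3 → peak 7
Best is T100@3, peak 7.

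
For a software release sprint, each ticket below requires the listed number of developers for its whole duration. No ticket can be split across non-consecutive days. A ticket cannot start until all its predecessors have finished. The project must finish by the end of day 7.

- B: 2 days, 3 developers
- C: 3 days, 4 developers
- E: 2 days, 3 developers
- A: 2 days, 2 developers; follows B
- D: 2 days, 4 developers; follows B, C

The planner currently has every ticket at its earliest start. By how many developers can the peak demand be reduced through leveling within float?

4

Early-start peak: d1:10  d2:10  d3:6  d4:6  d5:4  d6:0  d7:0 ⇒ 10.
Leveled (B@1, C@3, E@1, A@3, D@6): d1:6  d2:6  d3:6  d4:6  d5:4  d6:4  d7:4 ⇒ 6.
Reduction 10 − 6 = 4.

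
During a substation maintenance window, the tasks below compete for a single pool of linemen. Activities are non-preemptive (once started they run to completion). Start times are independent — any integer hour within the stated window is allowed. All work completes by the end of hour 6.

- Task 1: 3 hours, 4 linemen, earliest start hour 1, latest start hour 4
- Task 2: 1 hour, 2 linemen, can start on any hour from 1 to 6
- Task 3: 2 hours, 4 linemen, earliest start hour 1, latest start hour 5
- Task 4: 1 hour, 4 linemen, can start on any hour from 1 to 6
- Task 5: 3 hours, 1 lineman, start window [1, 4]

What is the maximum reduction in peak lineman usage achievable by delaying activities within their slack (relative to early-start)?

Early-start peak: h1:15  h2:9  h3:5  h4:0  h5:0  h6:0 ⇒ 15.
Leveled (Task 1@1, Task 2@1, Task 3@4, Task 4@6, Task 5@2): h1:6  h2:5  h3:5  h4:5  h5:4  h6:4 ⇒ 6.
Reduction 15 − 6 = 9.

9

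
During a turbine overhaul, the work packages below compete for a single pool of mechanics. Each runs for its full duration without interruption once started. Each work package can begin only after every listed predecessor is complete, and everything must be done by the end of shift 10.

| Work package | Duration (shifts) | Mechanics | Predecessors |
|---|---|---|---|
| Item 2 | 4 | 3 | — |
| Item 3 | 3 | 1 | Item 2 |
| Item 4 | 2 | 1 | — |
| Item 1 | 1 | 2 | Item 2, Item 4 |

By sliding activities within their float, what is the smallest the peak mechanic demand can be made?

3

Early-start (Item 2@1, Item 3@5, Item 4@1, Item 1@5) gives peak 4: s1:4  s2:4  s3:3  s4:3  s5:3  s6:1  s7:1  s8:0  s9:0  s10:0.
Shift Item 4→5, Item 1→7.
Schedule Item 2@1, Item 3@5, Item 4@5, Item 1@7: s1:3  s2:3  s3:3  s4:3  s5:2  s6:2  s7:3  s8:0  s9:0  s10:0 — peak 3.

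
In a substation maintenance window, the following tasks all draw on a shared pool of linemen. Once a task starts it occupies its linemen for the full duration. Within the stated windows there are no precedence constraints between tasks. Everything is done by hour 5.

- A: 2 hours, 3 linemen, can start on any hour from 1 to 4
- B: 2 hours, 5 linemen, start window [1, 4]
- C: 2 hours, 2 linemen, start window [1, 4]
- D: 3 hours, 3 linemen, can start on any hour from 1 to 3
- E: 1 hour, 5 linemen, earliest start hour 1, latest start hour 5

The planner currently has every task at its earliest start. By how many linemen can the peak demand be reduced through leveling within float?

Early-start peak: h1:18  h2:13  h3:3  h4:0  h5:0 ⇒ 18.
Leveled (A@1, B@1, C@3, D@3, E@5): h1:8  h2:8  h3:5  h4:5  h5:8 ⇒ 8.
Reduction 18 − 8 = 10.

10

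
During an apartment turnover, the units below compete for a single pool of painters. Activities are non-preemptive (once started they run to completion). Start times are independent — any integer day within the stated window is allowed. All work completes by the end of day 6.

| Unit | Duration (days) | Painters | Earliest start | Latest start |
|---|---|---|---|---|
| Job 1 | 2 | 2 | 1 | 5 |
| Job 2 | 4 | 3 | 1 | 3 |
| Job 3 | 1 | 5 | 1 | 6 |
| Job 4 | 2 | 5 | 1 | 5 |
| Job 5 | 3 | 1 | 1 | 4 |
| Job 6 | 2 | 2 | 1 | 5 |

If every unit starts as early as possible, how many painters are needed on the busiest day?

18

Early-start schedule: Job 1@1, Job 2@1, Job 3@1, Job 4@1, Job 5@1, Job 6@1.
Load per day: day 1: 18, day 2: 13, day 3: 4, day 4: 3, day 5: 0, day 6: 0.
Peak is 18.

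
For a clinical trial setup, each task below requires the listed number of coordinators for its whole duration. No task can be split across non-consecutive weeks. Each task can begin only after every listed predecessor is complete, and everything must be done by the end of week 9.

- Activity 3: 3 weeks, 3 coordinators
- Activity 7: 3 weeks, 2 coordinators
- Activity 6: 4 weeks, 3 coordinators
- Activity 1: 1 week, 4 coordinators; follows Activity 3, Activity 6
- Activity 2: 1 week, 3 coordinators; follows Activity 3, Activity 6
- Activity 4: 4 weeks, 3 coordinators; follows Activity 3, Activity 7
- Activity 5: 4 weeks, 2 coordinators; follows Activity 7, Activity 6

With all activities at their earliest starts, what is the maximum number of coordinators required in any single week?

12

Early-start schedule: Activity 3@1, Activity 7@1, Activity 6@1, Activity 1@5, Activity 2@5, Activity 4@4, Activity 5@5.
Load per week: week 1: 8, week 2: 8, week 3: 8, week 4: 6, week 5: 12, week 6: 5, week 7: 5, week 8: 2, week 9: 0.
Peak is 12.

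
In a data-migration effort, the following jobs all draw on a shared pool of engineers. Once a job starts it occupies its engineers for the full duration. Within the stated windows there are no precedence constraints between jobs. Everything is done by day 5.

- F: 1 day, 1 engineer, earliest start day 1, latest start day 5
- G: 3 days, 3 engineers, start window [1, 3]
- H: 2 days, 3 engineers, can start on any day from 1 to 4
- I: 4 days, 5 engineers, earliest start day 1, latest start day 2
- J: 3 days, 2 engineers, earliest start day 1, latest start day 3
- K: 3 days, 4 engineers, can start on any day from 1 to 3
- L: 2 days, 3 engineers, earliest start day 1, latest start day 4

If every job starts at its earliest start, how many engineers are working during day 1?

21

At early start, day 1 has: F, G, H, I, J, K, L.
Demand: 1 + 3 + 3 + 5 + 2 + 4 + 3 = 21.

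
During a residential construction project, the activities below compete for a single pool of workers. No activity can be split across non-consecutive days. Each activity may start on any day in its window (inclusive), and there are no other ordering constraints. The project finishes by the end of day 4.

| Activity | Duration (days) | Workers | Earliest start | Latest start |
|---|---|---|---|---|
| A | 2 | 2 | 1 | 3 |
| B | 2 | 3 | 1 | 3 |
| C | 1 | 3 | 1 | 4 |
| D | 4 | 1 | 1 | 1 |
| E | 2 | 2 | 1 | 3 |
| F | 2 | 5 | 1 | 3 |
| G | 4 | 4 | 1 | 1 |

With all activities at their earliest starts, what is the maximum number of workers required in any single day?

Early-start schedule: A@1, B@1, C@1, D@1, E@1, F@1, G@1.
Load per day: day 1: 20, day 2: 17, day 3: 5, day 4: 5.
Peak is 20.

20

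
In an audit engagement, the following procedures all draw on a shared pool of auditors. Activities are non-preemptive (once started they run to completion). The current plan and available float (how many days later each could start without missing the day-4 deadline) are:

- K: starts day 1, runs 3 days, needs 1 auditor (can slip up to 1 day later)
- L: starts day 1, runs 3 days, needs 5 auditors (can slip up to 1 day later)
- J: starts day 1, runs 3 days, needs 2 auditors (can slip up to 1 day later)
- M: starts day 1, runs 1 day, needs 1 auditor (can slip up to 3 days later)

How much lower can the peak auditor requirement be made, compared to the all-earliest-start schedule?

Early-start peak: d1:9  d2:8  d3:8  d4:0 ⇒ 9.
Leveled (K@1, L@1, J@1, M@4): d1:8  d2:8  d3:8  d4:1 ⇒ 8.
Reduction 9 − 8 = 1.

1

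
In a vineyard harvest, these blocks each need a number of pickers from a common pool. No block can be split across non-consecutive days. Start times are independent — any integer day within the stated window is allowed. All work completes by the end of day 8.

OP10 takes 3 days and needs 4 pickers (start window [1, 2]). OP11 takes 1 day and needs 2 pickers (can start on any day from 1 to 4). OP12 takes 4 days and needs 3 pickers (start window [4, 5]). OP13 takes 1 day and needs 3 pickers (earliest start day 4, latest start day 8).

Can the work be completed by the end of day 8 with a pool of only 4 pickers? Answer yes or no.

no

The minimum achievable peak is 5; 4 < 5, so no feasible schedule stays within the cap.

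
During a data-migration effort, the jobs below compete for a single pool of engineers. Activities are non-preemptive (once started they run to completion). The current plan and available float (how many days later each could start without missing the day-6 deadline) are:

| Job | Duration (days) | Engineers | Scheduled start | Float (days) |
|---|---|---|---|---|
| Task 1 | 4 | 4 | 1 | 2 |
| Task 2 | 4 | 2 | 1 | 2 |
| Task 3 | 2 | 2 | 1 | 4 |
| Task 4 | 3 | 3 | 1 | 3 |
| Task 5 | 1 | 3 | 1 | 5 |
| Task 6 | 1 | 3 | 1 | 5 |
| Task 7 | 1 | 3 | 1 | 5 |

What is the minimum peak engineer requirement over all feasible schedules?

9

Early-start (Task 1@1, Task 2@1, Task 3@1, Task 4@1, Task 5@1, Task 6@1, Task 7@1) gives peak 20: d1:20  d2:11  d3:9  d4:6  d5:0  d6:0.
Shift Task 4→3, Task 5→5, Task 6→5, Task 7→6.
Schedule Task 1@1, Task 2@1, Task 3@1, Task 4@3, Task 5@5, Task 6@5, Task 7@6: d1:8  d2:8  d3:9  d4:9  d5:9  d6:3 — peak 9.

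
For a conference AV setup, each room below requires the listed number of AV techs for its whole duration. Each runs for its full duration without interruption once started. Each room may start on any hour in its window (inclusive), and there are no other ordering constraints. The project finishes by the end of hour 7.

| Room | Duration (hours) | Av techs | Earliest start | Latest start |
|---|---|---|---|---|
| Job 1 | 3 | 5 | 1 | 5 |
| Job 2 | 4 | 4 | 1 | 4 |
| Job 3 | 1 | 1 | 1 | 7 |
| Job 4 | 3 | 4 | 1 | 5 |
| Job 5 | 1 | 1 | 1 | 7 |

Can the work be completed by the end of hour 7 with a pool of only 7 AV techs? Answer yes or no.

no

The minimum achievable peak is 8; 7 < 8, so no feasible schedule stays within the cap.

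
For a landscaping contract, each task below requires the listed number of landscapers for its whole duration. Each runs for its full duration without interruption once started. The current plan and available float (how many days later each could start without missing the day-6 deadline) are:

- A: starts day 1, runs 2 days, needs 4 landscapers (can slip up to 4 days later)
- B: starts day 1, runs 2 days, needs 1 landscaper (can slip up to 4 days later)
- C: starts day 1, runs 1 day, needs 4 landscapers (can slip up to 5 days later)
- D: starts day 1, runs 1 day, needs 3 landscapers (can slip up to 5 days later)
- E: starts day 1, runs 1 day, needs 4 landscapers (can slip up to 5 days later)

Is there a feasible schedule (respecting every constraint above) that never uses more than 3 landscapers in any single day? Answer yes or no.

no

Total landscaper-days = 21; over 6 days the average is 21/6 > 3, so some day must exceed 3.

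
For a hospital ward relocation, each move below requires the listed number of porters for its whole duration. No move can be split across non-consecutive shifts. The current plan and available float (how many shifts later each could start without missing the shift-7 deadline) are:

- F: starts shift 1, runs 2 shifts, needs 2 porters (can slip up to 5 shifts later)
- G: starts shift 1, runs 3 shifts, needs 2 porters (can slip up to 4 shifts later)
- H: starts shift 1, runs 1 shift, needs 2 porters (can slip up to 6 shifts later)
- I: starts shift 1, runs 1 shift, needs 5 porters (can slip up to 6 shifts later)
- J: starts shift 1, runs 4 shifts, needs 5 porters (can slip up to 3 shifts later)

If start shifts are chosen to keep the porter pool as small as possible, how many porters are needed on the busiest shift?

7

Early-start (F@1, G@1, H@1, I@1, J@1) gives peak 16: s1:16  s2:9  s3:7  s4:5  s5:0  s6:0  s7:0.
Shift I→3, J→4.
Schedule F@1, G@1, H@1, I@3, J@4: s1:6  s2:4  s3:7  s4:5  s5:5  s6:5  s7:5 — peak 7.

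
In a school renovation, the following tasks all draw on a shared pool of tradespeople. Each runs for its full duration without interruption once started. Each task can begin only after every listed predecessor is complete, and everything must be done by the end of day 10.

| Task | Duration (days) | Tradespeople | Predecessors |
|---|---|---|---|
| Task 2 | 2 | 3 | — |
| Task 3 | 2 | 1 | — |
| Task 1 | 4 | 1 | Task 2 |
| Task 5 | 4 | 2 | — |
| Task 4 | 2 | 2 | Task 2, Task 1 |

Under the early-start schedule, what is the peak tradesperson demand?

Early-start schedule: Task 2@1, Task 3@1, Task 1@3, Task 5@1, Task 4@7.
Load per day: day 1: 6, day 2: 6, day 3: 3, day 4: 3, day 5: 1, day 6: 1, day 7: 2, day 8: 2, day 9: 0, day 10: 0.
Peak is 6.

6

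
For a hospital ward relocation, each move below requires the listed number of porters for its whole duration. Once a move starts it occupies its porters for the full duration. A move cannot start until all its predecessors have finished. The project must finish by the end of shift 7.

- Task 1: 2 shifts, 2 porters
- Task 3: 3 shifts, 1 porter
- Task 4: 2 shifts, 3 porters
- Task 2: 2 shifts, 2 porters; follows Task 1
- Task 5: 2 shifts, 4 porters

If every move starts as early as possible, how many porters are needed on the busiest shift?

10

Early-start schedule: Task 1@1, Task 3@1, Task 4@1, Task 2@3, Task 5@1.
Load per shift: shift 1: 10, shift 2: 10, shift 3: 3, shift 4: 2, shift 5: 0, shift 6: 0, shift 7: 0.
Peak is 10.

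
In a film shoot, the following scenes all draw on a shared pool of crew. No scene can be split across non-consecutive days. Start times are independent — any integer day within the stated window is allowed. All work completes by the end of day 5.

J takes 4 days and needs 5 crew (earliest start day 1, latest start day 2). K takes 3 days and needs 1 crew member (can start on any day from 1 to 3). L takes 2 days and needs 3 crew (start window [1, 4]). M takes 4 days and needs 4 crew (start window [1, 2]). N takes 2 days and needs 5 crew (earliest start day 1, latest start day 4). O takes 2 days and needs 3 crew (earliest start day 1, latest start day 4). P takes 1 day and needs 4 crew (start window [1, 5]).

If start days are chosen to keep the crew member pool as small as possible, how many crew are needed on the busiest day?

Early-start (J@1, K@1, L@1, M@1, N@1, O@1, P@1) gives peak 25: d1:25  d2:21  d3:10  d4:9  d5:0.
Shift L→3, O→4, P→5.
Schedule J@1, K@1, L@3, M@1, N@1, O@4, P@5: d1:15  d2:15  d3:13  d4:15  d5:7 — peak 15.

15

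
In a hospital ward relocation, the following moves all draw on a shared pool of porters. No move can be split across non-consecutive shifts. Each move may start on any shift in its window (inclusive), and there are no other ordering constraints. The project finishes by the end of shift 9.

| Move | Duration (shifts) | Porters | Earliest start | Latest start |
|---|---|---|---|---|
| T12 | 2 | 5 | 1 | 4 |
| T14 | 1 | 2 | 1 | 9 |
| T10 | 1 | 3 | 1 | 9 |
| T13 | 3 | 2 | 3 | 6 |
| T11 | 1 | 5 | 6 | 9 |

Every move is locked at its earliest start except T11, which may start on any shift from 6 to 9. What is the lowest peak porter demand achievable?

10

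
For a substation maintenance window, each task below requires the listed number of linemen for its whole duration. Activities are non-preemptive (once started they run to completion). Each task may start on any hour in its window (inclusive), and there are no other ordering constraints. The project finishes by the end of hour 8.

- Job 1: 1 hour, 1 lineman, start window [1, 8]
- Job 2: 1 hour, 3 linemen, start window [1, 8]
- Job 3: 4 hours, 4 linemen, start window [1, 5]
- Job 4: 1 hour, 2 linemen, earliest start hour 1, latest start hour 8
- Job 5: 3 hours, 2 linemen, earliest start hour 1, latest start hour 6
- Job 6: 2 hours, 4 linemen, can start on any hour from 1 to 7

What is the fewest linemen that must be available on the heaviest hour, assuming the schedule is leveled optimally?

6

Early-start (Job 1@1, Job 2@1, Job 3@1, Job 4@1, Job 5@1, Job 6@1) gives peak 16: h1:16  h2:10  h3:6  h4:4  h5:0  h6:0  h7:0  h8:0.
Shift Job 3→2, Job 5→2, Job 6→6.
Schedule Job 1@1, Job 2@1, Job 3@2, Job 4@1, Job 5@2, Job 6@6: h1:6  h2:6  h3:6  h4:6  h5:4  h6:4  h7:4  h8:0 — peak 6.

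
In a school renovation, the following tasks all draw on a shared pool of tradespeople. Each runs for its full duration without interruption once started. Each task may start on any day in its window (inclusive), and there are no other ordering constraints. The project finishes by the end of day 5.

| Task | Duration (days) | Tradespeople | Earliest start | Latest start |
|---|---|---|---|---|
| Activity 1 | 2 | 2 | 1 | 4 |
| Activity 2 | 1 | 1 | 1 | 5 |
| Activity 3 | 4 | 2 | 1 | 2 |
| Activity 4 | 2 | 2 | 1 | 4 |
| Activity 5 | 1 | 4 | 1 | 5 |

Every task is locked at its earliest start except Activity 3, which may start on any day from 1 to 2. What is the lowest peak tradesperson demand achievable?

9

Activity 3@1: d1:11  d2:6  d3:2  d4:2  d5:0 → peak 11
Activity 3@2: d1:9  d2:6  d3:2  d4:2  d5:2 → peak 9
Best is Activity 3@2, peak 9.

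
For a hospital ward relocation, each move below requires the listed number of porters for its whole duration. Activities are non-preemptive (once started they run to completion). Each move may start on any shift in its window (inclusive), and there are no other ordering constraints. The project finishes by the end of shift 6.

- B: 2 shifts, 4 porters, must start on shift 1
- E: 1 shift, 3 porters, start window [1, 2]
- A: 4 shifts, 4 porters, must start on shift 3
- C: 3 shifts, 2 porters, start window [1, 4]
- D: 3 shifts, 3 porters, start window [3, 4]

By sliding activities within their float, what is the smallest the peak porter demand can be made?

9

Schedule B@1, E@1, A@3, C@1, D@3: s1:9  s2:6  s3:9  s4:7  s5:7  s6:4 — peak 9.
No arrangement of the 16 feasible schedules does better.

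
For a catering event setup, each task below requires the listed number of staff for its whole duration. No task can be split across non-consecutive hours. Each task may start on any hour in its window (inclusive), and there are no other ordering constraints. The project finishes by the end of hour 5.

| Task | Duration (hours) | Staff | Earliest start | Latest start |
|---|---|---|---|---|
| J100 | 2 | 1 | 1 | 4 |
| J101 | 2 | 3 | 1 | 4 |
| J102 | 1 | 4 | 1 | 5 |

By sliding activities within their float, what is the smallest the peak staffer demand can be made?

4

Early-start (J100@1, J101@1, J102@1) gives peak 8: h1:8  h2:4  h3:0  h4:0  h5:0.
Shift J102→3.
Schedule J100@1, J101@1, J102@3: h1:4  h2:4  h3:4  h4:0  h5:0 — peak 4.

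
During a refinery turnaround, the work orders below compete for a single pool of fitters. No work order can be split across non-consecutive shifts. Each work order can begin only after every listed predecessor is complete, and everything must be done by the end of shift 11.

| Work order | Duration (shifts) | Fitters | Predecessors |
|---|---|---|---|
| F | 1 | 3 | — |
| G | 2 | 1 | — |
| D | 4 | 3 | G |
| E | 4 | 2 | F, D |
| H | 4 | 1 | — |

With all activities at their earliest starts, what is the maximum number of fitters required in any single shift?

Early-start schedule: F@1, G@1, D@3, E@7, H@1.
Load per shift: shift 1: 5, shift 2: 2, shift 3: 4, shift 4: 4, shift 5: 3, shift 6: 3, shift 7: 2, shift 8: 2, shift 9: 2, shift 10: 2, shift 11: 0.
Peak is 5.

5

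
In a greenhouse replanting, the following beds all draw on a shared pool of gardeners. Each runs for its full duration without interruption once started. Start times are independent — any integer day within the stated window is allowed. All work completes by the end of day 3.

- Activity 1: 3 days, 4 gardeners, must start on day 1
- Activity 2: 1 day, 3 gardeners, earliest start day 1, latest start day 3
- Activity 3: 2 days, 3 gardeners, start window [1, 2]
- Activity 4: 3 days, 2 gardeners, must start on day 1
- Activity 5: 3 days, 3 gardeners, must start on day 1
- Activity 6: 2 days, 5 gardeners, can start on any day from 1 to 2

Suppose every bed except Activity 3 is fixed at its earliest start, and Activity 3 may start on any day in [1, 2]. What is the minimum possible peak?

17

Activity 3@1: d1:20  d2:17  d3:9 → peak 20
Activity 3@2: d1:17  d2:17  d3:12 → peak 17
Best is Activity 3@2, peak 17.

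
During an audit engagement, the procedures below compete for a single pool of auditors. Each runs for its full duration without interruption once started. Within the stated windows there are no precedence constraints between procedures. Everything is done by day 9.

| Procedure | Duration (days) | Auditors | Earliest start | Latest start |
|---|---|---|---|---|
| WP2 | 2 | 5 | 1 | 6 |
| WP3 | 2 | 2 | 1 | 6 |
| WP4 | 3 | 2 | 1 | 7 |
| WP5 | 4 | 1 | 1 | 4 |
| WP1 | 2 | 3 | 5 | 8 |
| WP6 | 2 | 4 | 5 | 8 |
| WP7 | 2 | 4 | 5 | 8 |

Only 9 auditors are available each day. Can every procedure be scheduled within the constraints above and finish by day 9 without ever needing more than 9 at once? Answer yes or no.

yes

Schedule WP2@1, WP3@1, WP4@3, WP5@3, WP1@7, WP6@5, WP7@7: d1:7  d2:7  d3:3  d4:3  d5:7  d6:5  d7:7  d8:7  d9:0 — peak 7 ≤ 9.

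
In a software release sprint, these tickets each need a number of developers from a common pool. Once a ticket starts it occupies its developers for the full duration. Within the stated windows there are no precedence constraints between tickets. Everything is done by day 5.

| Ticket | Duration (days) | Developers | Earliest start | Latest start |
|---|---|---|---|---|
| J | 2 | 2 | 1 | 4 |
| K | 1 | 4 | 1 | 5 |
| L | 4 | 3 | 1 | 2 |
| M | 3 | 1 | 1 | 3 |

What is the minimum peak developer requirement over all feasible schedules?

5

Early-start (J@1, K@1, L@1, M@1) gives peak 10: d1:10  d2:6  d3:4  d4:3  d5:0.
Shift K→5, M→3.
Schedule J@1, K@5, L@1, M@3: d1:5  d2:5  d3:4  d4:4  d5:5 — peak 5.
Total developer-days = 23 over 5 days ⇒ peak ≥ ⌈23/5⌉ = 5, so 5 is optimal.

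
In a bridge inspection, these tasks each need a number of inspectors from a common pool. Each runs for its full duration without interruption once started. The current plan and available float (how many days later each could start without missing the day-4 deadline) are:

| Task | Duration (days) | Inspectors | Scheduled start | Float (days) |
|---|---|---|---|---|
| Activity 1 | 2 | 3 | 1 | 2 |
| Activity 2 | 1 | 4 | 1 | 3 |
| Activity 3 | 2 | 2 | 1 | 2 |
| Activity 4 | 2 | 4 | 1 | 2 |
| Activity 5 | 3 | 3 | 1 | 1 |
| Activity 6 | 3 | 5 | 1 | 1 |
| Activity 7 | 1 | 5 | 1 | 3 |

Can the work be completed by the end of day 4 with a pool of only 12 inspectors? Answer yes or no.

Total inspector-days = 51; over 4 days the average is 51/4 > 12, so some day must exceed 12.

no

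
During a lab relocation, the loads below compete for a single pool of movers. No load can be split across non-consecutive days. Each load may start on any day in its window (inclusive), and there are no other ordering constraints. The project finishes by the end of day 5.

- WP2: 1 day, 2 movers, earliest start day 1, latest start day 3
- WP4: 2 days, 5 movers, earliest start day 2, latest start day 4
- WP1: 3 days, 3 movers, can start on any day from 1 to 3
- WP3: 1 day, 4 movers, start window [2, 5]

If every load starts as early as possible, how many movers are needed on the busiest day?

12

Early-start schedule: WP2@1, WP4@2, WP1@1, WP3@2.
Load per day: day 1: 5, day 2: 12, day 3: 8, day 4: 0, day 5: 0.
Peak is 12.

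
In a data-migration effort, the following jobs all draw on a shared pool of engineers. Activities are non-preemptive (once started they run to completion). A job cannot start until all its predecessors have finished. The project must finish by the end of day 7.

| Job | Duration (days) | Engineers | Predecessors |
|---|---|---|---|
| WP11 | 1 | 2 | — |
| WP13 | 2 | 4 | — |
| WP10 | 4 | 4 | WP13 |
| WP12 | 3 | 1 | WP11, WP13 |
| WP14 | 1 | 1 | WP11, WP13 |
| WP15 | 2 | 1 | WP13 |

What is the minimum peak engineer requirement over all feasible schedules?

Early-start (WP11@1, WP13@1, WP10@3, WP12@3, WP14@3, WP15@3) gives peak 7: d1:6  d2:4  d3:7  d4:6  d5:5  d6:4  d7:0.
Shift WP15→4.
Schedule WP11@1, WP13@1, WP10@3, WP12@3, WP14@3, WP15@4: d1:6  d2:4  d3:6  d4:6  d5:6  d6:4  d7:0 — peak 6.

6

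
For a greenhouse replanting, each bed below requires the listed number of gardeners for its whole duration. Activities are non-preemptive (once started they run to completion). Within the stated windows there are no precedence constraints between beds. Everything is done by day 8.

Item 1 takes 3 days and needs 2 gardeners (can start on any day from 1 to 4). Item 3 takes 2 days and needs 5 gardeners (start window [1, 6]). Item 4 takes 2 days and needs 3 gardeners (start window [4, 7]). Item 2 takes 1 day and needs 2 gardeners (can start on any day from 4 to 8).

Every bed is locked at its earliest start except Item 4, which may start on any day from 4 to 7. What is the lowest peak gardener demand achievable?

7

Item 4@4: d1:7  d2:7  d3:2  d4:5  d5:3  d6:0  d7:0  d8:0 → peak 7
Item 4@5: d1:7  d2:7  d3:2  d4:2  d5:3  d6:3  d7:0  d8:0 → peak 7
Item 4@6: d1:7  d2:7  d3:2  d4:2  d5:0  d6:3  d7:3  d8:0 → peak 7
Item 4@7: d1:7  d2:7  d3:2  d4:2  d5:0  d6:0  d7:3  d8:3 → peak 7
Best is Item 4@4, peak 7.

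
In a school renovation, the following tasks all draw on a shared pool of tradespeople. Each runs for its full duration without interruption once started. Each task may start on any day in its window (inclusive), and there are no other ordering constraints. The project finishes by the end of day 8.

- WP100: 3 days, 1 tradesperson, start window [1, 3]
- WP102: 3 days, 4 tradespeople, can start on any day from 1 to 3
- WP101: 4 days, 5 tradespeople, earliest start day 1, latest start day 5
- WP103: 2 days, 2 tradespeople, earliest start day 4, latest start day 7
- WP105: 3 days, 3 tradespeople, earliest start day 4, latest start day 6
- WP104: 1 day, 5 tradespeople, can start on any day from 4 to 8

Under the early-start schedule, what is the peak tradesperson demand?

15

Early-start schedule: WP100@1, WP102@1, WP101@1, WP103@4, WP105@4, WP104@4.
Load per day: day 1: 10, day 2: 10, day 3: 10, day 4: 15, day 5: 5, day 6: 3, day 7: 0, day 8: 0.
Peak is 15.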